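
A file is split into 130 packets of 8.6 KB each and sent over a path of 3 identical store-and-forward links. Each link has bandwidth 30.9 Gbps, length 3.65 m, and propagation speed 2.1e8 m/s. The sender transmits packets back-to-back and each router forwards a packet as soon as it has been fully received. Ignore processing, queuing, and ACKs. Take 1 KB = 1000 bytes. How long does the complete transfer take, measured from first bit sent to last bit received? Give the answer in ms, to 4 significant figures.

Per-hop transmission t_tx = L/R = 68800/30900000000 = 0.00222654 ms.
Per-hop propagation t_prop = 3.65/210000000 = 1.7381e-05 ms.
Pipeline fill: first packet needs 3·t_tx to clear all hops; remaining 129 packets each add one t_tx.
Total = (3+130-1)·t_tx + 3·t_prop = 132·0.00222654 + 3·1.7381e-05 = 0.2940 ms.

0.2940 ms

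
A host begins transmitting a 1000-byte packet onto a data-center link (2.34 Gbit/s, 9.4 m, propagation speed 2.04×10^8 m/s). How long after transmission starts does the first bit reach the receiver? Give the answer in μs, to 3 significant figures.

0.0461 μs

First bit experiences only propagation delay: d/s = 9.4/204000000 = 0.0461 μs.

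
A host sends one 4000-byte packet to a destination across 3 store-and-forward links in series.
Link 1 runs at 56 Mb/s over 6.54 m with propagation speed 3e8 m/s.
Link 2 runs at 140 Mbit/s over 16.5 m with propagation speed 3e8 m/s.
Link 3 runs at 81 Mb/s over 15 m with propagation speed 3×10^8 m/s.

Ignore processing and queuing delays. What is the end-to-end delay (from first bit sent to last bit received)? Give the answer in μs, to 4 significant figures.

L = 4000 × 8 = 32000 bits.
Transmission delays (L/R per hop): 571.429, 228.571, 395.062 μs; sum = 1195.06 μs.
Propagation delays (d/s per hop): 0.0218, 0.055, 0.05 μs; sum = 0.1268 μs.
End-to-end = 1195 μs.

1195 μs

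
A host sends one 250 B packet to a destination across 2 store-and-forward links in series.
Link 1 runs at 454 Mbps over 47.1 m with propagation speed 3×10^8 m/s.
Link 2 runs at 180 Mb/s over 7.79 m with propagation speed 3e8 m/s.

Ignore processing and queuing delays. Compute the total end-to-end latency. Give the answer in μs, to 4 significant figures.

L = 250 × 8 = 2000 bits.
Transmission delays (L/R per hop): 4.40529, 11.1111 μs; sum = 15.5164 μs.
Propagation delays (d/s per hop): 0.157, 0.0259667 μs; sum = 0.182967 μs.
End-to-end = 15.70 μs.

15.70 μs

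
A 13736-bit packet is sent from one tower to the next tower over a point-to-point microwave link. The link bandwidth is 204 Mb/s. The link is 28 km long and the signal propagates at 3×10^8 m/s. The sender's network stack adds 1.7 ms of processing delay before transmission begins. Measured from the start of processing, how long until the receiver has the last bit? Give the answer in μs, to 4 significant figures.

1861 μs

Transmission delay = L/R = 13736 / 204000000 = 67.3333 μs.
Propagation delay = d/s = 28000 m / 300000000 m/s = 93.3333 μs.
Plus processing delay 1.7 ms = 1700 μs.
Total = 1861 μs.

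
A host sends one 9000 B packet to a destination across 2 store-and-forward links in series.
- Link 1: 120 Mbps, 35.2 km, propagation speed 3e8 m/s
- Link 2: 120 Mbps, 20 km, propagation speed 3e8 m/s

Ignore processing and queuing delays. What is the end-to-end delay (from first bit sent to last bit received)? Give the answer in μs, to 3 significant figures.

L = 9000 × 8 = 72000 bits.
Transmission delay per hop = L/R = 72000/120000000 = 600 μs; 2 hops → 1200 μs.
Propagation delays (d/s per hop): 117.333, 66.6667 μs; sum = 184 μs.
End-to-end = 1380 μs.

1380 μs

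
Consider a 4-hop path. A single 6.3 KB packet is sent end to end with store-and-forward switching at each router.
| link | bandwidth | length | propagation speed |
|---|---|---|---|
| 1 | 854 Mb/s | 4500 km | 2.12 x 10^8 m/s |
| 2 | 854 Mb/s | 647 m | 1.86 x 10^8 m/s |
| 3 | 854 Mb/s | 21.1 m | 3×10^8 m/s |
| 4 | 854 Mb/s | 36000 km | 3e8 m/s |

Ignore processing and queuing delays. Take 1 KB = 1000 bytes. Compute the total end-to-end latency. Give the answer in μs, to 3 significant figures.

141000 μs

L = 50400 bits.
Transmission delay per hop = L/R = 50400/854000000 = 59.0164 μs; 4 hops → 236.066 μs.
Propagation delays (d/s per hop): 21226.4, 3.47849, 0.0703333, 120000 μs; sum = 141230 μs.
End-to-end = 141000 μs.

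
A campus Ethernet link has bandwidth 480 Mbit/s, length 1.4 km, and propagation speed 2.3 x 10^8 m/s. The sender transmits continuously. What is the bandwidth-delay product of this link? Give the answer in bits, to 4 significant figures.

2922 bits

Propagation delay = 1400 / 2.3e+08 = 6.08696e-06 s.
BDP = R × t_prop = 480000000 × 6.08696e-06 = 2921.74 bits.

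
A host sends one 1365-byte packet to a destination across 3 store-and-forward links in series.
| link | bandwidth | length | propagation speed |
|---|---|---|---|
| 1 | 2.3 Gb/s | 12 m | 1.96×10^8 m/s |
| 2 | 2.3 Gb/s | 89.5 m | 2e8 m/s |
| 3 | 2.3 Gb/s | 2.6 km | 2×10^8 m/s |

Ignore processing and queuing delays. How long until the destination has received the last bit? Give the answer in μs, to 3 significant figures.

27.8 μs

L = 1365 × 8 = 10920 bits.
Transmission delay per hop = L/R = 10920/2300000000 = 4.74783 μs; 3 hops → 14.2435 μs.
Propagation delays (d/s per hop): 0.0612245, 0.4475, 13 μs; sum = 13.5087 μs.
End-to-end = 27.8 μs.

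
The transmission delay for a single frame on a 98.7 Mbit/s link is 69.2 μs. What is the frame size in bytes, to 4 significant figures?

853.8 bytes

L = R × t_tx = 98700000 b/s × 6.92e-05 s = 6830.04 bits.
In bytes: 6830.04 / 8 = 853.8 bytes.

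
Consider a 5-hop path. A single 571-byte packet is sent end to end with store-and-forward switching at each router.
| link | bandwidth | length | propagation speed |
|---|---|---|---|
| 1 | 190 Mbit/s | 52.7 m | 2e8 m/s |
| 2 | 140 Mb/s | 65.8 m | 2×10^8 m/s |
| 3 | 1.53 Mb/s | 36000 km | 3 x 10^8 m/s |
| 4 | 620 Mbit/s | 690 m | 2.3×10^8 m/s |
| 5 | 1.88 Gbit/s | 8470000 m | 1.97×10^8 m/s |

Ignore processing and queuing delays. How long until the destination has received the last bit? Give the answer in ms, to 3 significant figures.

L = 571 × 8 = 4568 bits.
Transmission delays (L/R per hop): 0.0240421, 0.0326286, 2.98562, 0.00736774, 0.00242979 ms; sum = 3.05209 ms.
Propagation delays (d/s per hop): 0.0002635, 0.000329, 120, 0.003, 42.9949 ms; sum = 162.999 ms.
End-to-end = 166 ms.

166 ms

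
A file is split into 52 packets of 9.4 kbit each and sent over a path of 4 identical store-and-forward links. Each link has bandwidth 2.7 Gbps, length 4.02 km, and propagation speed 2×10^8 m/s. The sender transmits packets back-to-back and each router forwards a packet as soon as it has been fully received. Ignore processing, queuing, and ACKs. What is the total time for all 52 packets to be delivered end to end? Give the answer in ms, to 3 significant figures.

0.272 ms

Per-hop transmission t_tx = L/R = 9400/2700000000 = 0.00348148 ms.
Per-hop propagation t_prop = 4020/200000000 = 0.0201 ms.
Pipeline fill: first packet needs 4·t_tx to clear all hops; remaining 51 packets each add one t_tx.
Total = (4+52-1)·t_tx + 4·t_prop = 55·0.00348148 + 4·0.0201 = 0.272 ms.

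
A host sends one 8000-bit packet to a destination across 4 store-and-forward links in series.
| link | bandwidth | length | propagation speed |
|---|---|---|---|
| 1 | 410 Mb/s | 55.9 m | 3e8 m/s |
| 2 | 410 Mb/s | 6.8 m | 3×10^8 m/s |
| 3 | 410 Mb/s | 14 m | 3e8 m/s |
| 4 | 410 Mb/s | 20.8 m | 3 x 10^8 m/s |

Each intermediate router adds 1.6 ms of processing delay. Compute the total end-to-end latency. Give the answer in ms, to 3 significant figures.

Transmission delay per hop = L/R = 8000/410000000 = 0.0195122 ms; 4 hops → 0.0780488 ms.
Propagation delays (d/s per hop): 0.000186333, 2.26667e-05, 4.66667e-05, 6.93333e-05 ms; sum = 0.000325 ms.
Processing at 3 router(s): 3 × 1.6 ms = 4.8 ms.
End-to-end = 4.88 ms.

4.88 ms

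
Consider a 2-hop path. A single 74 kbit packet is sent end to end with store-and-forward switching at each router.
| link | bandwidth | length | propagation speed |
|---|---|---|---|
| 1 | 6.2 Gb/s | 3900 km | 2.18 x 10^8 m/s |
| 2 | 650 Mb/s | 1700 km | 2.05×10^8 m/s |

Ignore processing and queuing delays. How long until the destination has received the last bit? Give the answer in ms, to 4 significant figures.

L = 74000 bits.
Transmission delays (L/R per hop): 0.0119355, 0.113846 ms; sum = 0.125782 ms.
Propagation delays (d/s per hop): 17.8899, 8.29268 ms; sum = 26.1826 ms.
End-to-end = 26.31 ms.

26.31 ms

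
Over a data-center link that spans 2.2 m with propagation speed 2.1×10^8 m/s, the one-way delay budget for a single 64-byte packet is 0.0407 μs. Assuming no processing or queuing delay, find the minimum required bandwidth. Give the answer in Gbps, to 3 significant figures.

L = 512 bits.
Propagation delay = 2.2 / 210000000 = 0.0104762 μs.
Transmission budget = 0.0407 − 0.0104762 = 0.0302238 μs.
R ≥ L / t_tx = 512 bits / 3.02238e-08 s = 16.9 Gbps.

16.9 Gbps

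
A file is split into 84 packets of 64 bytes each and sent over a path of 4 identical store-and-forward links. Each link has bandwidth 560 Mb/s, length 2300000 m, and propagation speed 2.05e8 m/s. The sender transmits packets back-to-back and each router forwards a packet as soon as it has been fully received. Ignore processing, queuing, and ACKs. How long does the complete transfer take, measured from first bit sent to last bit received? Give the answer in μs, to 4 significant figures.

44960 μs

Per-hop transmission t_tx = L/R = 512/560000000 = 0.914286 μs.
Per-hop propagation t_prop = 2300000/2.05e+08 = 11219.5 μs.
Pipeline fill: first packet needs 4·t_tx to clear all hops; remaining 83 packets each add one t_tx.
Total = (4+84-1)·t_tx + 4·t_prop = 87·0.914286 + 4·11219.5 = 44960 μs.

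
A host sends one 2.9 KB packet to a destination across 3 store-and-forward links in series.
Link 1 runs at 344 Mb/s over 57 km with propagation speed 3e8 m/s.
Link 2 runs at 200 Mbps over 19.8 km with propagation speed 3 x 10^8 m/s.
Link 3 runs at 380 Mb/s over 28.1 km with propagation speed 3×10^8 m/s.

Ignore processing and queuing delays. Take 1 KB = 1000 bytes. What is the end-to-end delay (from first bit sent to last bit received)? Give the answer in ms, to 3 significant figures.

0.594 ms

L = 23200 bits.
Transmission delays (L/R per hop): 0.0674419, 0.116, 0.0610526 ms; sum = 0.244494 ms.
Propagation delays (d/s per hop): 0.19, 0.066, 0.0936667 ms; sum = 0.349667 ms.
End-to-end = 0.594 ms.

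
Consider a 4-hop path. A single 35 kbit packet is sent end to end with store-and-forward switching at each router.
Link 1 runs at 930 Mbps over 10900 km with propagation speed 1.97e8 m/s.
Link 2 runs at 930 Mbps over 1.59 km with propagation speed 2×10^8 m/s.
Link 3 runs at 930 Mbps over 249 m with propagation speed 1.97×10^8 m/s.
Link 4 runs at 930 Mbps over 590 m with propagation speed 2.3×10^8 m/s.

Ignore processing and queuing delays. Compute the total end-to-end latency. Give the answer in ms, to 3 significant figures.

L = 35000 bits.
Transmission delay per hop = L/R = 35000/930000000 = 0.0376344 ms; 4 hops → 0.150538 ms.
Propagation delays (d/s per hop): 55.3299, 0.00795, 0.00126396, 0.00256522 ms; sum = 55.3417 ms.
End-to-end = 55.5 ms.

55.5 ms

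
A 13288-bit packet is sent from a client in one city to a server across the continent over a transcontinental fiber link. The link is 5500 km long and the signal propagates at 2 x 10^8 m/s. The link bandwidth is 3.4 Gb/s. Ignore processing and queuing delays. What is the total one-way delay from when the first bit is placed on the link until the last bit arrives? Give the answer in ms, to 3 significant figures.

Transmission delay = L/R = 13288 / 3400000000 = 0.00390824 ms.
Propagation delay = d/s = 5500000 m / 200000000 m/s = 27.5 ms.
Total = 27.5 ms.

27.5 ms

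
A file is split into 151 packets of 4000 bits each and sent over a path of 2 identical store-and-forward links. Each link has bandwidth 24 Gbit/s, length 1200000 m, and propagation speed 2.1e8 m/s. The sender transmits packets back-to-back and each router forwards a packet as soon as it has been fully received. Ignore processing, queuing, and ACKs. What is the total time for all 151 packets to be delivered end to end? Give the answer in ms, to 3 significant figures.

11.5 ms

Per-hop transmission t_tx = L/R = 4000/24000000000 = 0.000166667 ms.
Per-hop propagation t_prop = 1200000/210000000 = 5.71429 ms.
Pipeline fill: first packet needs 2·t_tx to clear all hops; remaining 150 packets each add one t_tx.
Total = (2+151-1)·t_tx + 2·t_prop = 152·0.000166667 + 2·5.71429 = 11.5 ms.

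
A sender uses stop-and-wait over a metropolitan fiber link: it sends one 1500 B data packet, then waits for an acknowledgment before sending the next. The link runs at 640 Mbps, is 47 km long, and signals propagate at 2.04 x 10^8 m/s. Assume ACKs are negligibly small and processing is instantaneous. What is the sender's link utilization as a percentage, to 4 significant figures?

3.910 %

t_tx = L/R = 12000/640000000 = 1.875e-05 s.
t_prop = 47000/204000000 = 0.000230392 s; RTT = 0.000460784 s.
Cycle = t_tx + RTT = 0.000479534 s.
Utilization = t_tx / cycle = 1.875e-05/0.000479534 = 3.910 %.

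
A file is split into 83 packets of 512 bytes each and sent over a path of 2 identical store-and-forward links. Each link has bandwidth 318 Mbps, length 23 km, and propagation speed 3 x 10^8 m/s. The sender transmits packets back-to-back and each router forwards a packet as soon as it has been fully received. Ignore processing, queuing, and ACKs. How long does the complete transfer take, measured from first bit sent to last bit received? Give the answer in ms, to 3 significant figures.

Per-hop transmission t_tx = L/R = 4096/318000000 = 0.0128805 ms.
Per-hop propagation t_prop = 23000/300000000 = 0.0766667 ms.
Pipeline fill: first packet needs 2·t_tx to clear all hops; remaining 82 packets each add one t_tx.
Total = (2+83-1)·t_tx + 2·t_prop = 84·0.0128805 + 2·0.0766667 = 1.24 ms.

1.24 ms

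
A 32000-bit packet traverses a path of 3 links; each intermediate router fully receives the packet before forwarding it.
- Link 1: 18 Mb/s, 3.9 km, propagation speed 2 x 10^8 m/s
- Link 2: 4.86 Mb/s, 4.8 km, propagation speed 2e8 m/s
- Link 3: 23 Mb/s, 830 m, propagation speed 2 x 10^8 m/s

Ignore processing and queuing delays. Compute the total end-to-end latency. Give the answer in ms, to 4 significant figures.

9.801 ms

Transmission delays (L/R per hop): 1.77778, 6.58436, 1.3913 ms; sum = 9.75344 ms.
Propagation delays (d/s per hop): 0.0195, 0.024, 0.00415 ms; sum = 0.04765 ms.
End-to-end = 9.801 ms.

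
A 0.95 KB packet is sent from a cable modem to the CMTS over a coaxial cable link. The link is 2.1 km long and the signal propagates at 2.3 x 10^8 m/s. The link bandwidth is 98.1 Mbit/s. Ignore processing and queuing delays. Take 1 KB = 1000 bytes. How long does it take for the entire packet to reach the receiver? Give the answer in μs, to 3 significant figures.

86.6 μs

L = 7600 bits.
Transmission delay = L/R = 7600 / 98100000 = 77.472 μs.
Propagation delay = d/s = 2100 m / 2.3e+08 m/s = 9.13043 μs.
Total = 86.6 μs.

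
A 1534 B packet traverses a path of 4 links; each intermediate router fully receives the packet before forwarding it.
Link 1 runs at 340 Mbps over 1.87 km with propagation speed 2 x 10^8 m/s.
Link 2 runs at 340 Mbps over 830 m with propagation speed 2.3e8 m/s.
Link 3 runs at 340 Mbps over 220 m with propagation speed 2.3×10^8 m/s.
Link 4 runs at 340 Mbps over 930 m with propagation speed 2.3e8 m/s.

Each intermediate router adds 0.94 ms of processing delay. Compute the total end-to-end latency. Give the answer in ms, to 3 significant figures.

L = 1534 × 8 = 12272 bits.
Transmission delay per hop = L/R = 12272/340000000 = 0.0360941 ms; 4 hops → 0.144376 ms.
Propagation delays (d/s per hop): 0.00935, 0.0036087, 0.000956522, 0.00404348 ms; sum = 0.0179587 ms.
Processing at 3 router(s): 3 × 0.94 ms = 2.82 ms.
End-to-end = 2.98 ms.

2.98 ms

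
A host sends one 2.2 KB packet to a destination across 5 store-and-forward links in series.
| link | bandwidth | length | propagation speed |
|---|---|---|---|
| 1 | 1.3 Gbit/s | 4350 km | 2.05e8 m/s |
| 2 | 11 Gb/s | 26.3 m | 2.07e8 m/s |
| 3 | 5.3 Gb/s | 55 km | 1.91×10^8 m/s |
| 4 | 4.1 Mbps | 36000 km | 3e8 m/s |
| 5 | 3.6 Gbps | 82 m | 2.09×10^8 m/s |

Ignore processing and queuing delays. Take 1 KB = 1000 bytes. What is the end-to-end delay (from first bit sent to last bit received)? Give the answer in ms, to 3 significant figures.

146 ms

L = 17600 bits.
Transmission delays (L/R per hop): 0.0135385, 0.0016, 0.00332075, 4.29268, 0.00488889 ms; sum = 4.31603 ms.
Propagation delays (d/s per hop): 21.2195, 0.000127053, 0.287958, 120, 0.000392344 ms; sum = 141.508 ms.
End-to-end = 146 ms.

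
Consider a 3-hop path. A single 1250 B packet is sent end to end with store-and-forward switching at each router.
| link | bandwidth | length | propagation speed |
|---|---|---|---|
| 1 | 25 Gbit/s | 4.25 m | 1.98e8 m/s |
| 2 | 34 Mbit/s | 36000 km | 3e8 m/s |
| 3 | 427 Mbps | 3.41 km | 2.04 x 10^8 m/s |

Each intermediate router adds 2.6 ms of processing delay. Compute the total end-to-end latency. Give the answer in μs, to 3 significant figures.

L = 1250 × 8 = 10000 bits.
Transmission delays (L/R per hop): 0.4, 294.118, 23.4192 μs; sum = 317.937 μs.
Propagation delays (d/s per hop): 0.0214646, 120000, 16.7157 μs; sum = 120017 μs.
Processing at 2 router(s): 2 × 2.6 ms = 5200 μs.
End-to-end = 126000 μs.

126000 μs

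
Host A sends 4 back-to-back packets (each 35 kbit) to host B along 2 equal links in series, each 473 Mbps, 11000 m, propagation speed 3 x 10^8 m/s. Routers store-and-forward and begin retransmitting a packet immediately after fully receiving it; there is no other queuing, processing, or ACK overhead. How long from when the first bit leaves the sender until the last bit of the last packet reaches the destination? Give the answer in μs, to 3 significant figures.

Per-hop transmission t_tx = L/R = 35000/473000000 = 73.9958 μs.
Per-hop propagation t_prop = 11000/300000000 = 36.6667 μs.
Pipeline fill: first packet needs 2·t_tx to clear all hops; remaining 3 packets each add one t_tx.
Total = (2+4-1)·t_tx + 2·t_prop = 5·73.9958 + 2·36.6667 = 443 μs.

443 μs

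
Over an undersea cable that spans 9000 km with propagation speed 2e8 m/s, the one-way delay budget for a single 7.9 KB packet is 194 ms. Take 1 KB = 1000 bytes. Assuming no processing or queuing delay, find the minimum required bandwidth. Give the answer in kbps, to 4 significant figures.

424.2 kbps

L = 63200 bits.
Propagation delay = 9000000 / 200000000 = 45 ms.
Transmission budget = 194 − 45 = 149 ms.
R ≥ L / t_tx = 63200 bits / 0.149 s = 424.2 kbps.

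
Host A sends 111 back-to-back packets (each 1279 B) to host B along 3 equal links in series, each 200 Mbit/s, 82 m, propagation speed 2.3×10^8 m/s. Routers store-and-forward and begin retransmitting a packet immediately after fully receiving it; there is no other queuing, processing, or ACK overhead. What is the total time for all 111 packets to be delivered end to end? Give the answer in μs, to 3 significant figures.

5780 μs

Per-hop transmission t_tx = L/R = 10232/200000000 = 51.16 μs.
Per-hop propagation t_prop = 82/2.3e+08 = 0.356522 μs.
Pipeline fill: first packet needs 3·t_tx to clear all hops; remaining 110 packets each add one t_tx.
Total = (3+111-1)·t_tx + 3·t_prop = 113·51.16 + 3·0.356522 = 5780 μs.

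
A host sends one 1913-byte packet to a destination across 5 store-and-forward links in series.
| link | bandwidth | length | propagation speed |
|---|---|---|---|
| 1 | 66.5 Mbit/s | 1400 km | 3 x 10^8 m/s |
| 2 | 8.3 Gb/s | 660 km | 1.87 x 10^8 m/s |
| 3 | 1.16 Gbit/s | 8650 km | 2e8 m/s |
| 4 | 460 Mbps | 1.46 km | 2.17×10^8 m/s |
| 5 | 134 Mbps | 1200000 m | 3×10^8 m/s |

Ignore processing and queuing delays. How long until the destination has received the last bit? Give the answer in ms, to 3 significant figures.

L = 1913 × 8 = 15304 bits.
Transmission delays (L/R per hop): 0.230135, 0.00184386, 0.0131931, 0.0332696, 0.114209 ms; sum = 0.392651 ms.
Propagation delays (d/s per hop): 4.66667, 3.52941, 43.25, 0.00672811, 4 ms; sum = 55.4528 ms.
End-to-end = 55.8 ms.

55.8 ms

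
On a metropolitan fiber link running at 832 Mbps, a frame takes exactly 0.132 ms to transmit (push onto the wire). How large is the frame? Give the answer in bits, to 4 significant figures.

L = R × t_tx = 832000000 b/s × 0.000132 s = 109824 bits.

109800 bits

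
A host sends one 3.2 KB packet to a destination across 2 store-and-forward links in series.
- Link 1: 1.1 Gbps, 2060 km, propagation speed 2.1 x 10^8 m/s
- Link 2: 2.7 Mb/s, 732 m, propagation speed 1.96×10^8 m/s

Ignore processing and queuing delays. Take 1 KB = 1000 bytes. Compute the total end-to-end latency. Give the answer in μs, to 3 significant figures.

19300 μs

L = 25600 bits.
Transmission delays (L/R per hop): 23.2727, 9481.48 μs; sum = 9504.75 μs.
Propagation delays (d/s per hop): 9809.52, 3.73469 μs; sum = 9813.26 μs.
End-to-end = 19300 μs.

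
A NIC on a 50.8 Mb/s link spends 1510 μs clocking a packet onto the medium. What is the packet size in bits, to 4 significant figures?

76710 bits

L = R × t_tx = 50800000 b/s × 0.00151 s = 76708 bits.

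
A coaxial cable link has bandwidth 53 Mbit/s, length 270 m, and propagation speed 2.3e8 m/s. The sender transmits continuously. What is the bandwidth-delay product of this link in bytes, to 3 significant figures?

7.78 bytes

Propagation delay = 270 / 2.3e+08 = 1.17391e-06 s.
BDP = R × t_prop = 53000000 × 1.17391e-06 = 62.2174 bits.
In bytes: 62.2174/8 = 7.78 bytes.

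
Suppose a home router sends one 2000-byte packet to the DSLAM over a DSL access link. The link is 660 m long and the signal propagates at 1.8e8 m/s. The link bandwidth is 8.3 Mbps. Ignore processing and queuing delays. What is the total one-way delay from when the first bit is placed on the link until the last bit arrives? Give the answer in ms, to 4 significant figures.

1.931 ms

L = 2000 × 8 = 16000 bits.
Transmission delay = L/R = 16000 / 8.3e+06 = 1.92771 ms.
Propagation delay = d/s = 660 m / 180000000 m/s = 0.00366667 ms.
Total = 1.931 ms.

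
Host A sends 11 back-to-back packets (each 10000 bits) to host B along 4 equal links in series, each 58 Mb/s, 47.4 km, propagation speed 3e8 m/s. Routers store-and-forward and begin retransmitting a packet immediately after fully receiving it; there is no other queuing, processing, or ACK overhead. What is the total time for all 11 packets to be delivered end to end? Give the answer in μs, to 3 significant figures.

Per-hop transmission t_tx = L/R = 10000/58000000 = 172.414 μs.
Per-hop propagation t_prop = 47400/300000000 = 158 μs.
Pipeline fill: first packet needs 4·t_tx to clear all hops; remaining 10 packets each add one t_tx.
Total = (4+11-1)·t_tx + 4·t_prop = 14·172.414 + 4·158 = 3050 μs.

3050 μs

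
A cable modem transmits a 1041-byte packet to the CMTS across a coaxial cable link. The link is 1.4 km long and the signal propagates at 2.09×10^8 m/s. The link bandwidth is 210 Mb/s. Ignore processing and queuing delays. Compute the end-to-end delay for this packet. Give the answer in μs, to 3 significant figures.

46.4 μs

L = 1041 × 8 = 8328 bits.
Transmission delay = L/R = 8328 / 210000000 = 39.6571 μs.
Propagation delay = d/s = 1400 m / 209000000 m/s = 6.69856 μs.
Total = 46.4 μs.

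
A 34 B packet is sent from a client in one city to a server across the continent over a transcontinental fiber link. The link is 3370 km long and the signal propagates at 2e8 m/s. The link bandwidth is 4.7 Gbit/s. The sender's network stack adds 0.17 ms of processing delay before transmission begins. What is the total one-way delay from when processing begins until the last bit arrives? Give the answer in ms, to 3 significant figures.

17.0 ms

L = 34 × 8 = 272 bits.
Transmission delay = L/R = 272 / 4700000000 = 5.78723e-05 ms.
Propagation delay = d/s = 3370000 m / 200000000 m/s = 16.85 ms.
Plus processing delay 0.17 ms = 0.17 ms.
Total = 17.0 ms.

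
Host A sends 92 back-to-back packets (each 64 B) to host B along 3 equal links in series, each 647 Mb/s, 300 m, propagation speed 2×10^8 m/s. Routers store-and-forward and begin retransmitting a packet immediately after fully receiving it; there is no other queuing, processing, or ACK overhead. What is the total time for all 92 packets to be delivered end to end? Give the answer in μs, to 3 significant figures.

Per-hop transmission t_tx = L/R = 512/647000000 = 0.791345 μs.
Per-hop propagation t_prop = 300/200000000 = 1.5 μs.
Pipeline fill: first packet needs 3·t_tx to clear all hops; remaining 91 packets each add one t_tx.
Total = (3+92-1)·t_tx + 3·t_prop = 94·0.791345 + 3·1.5 = 78.9 μs.

78.9 μs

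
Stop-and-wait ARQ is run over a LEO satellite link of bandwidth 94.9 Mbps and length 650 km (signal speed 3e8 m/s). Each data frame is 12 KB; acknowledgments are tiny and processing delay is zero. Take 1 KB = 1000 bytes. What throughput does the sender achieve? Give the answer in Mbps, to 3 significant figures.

t_tx = L/R = 96000/94900000 = 0.00101159 s.
t_prop = 650000/300000000 = 0.00216667 s; RTT = 0.00433333 s.
Cycle = t_tx + RTT = 0.00534492 s.
Throughput = L / cycle = 96000 / 0.00534492 = 18.0 Mbps.

18.0 Mbps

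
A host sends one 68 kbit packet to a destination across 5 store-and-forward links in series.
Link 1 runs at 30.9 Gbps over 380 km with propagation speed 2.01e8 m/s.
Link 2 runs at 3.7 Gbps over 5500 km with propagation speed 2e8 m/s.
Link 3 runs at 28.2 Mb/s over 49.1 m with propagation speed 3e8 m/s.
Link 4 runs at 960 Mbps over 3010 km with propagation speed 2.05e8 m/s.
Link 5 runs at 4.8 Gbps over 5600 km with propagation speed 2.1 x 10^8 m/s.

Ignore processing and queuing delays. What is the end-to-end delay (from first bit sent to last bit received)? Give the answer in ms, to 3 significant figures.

73.3 ms

L = 68000 bits.
Transmission delays (L/R per hop): 0.00220065, 0.0183784, 2.41135, 0.0708333, 0.0141667 ms; sum = 2.51693 ms.
Propagation delays (d/s per hop): 1.89055, 27.5, 0.000163667, 14.6829, 26.6667 ms; sum = 70.7403 ms.
End-to-end = 73.3 ms.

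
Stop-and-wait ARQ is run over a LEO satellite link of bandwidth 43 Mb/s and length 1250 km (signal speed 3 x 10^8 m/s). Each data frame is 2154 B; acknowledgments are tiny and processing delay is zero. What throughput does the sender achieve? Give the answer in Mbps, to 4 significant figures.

1.973 Mbps

t_tx = L/R = 17232/43000000 = 0.000400744 s.
t_prop = 1250000/300000000 = 0.00416667 s; RTT = 0.00833333 s.
Cycle = t_tx + RTT = 0.00873408 s.
Throughput = L / cycle = 17232 / 0.00873408 = 1.973 Mbps.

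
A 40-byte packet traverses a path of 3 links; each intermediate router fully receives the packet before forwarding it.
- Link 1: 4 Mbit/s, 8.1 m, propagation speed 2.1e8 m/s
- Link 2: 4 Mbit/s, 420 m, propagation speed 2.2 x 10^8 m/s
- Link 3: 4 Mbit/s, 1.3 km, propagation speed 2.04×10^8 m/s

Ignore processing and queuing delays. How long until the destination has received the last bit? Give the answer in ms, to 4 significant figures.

L = 40 × 8 = 320 bits.
Transmission delay per hop = L/R = 320/4000000 = 0.08 ms; 3 hops → 0.24 ms.
Propagation delays (d/s per hop): 3.85714e-05, 0.00190909, 0.00637255 ms; sum = 0.00832021 ms.
End-to-end = 0.2483 ms.

0.2483 ms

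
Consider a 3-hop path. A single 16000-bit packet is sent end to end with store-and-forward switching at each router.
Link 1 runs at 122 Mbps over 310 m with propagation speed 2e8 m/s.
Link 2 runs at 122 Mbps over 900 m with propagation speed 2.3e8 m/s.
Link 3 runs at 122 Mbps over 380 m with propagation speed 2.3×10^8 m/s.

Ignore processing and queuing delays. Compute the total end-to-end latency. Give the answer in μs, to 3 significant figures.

Transmission delay per hop = L/R = 16000/122000000 = 131.148 μs; 3 hops → 393.443 μs.
Propagation delays (d/s per hop): 1.55, 3.91304, 1.65217 μs; sum = 7.11522 μs.
End-to-end = 401 μs.

401 μs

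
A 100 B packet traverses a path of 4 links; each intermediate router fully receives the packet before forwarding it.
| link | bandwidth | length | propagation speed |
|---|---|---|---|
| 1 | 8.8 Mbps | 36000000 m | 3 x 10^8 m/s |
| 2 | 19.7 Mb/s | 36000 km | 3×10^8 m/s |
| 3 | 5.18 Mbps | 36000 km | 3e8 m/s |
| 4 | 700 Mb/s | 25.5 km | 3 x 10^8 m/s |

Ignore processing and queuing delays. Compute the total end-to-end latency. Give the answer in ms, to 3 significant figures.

360 ms

L = 100 × 8 = 800 bits.
Transmission delays (L/R per hop): 0.0909091, 0.0406091, 0.15444, 0.00114286 ms; sum = 0.287101 ms.
Propagation delays (d/s per hop): 120, 120, 120, 0.085 ms; sum = 360.085 ms.
End-to-end = 360 ms.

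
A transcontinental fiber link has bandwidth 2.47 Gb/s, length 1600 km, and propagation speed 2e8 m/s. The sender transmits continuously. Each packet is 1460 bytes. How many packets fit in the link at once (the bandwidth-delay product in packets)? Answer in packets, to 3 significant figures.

Propagation delay = 1600000 / 200000000 = 0.008 s.
BDP = R × t_prop = 2470000000 × 0.008 = 19760000 bits.
In packets of 11680 bits: 1690 packets.

1690 packets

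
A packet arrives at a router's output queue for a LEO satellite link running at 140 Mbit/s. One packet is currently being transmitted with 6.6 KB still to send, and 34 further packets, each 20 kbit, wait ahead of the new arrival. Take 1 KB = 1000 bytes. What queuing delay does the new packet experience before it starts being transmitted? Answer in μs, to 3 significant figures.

Each queued packet: L/R = 20000/140000000 = 142.857 μs.
34 queued → 4857.14 μs.
Plus remaining 52800 bits of current packet: 377.143 μs.
Queuing delay = 5230 μs.

5230 μs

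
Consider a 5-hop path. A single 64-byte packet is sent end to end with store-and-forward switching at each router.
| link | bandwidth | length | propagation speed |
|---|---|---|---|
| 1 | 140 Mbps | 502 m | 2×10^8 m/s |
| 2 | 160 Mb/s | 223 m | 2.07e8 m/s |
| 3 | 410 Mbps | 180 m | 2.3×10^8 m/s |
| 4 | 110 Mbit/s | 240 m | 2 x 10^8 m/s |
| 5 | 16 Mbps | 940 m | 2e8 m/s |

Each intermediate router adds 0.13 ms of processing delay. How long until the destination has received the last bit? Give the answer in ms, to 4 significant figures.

L = 64 × 8 = 512 bits.
Transmission delays (L/R per hop): 0.00365714, 0.0032, 0.00124878, 0.00465455, 0.032 ms; sum = 0.0447605 ms.
Propagation delays (d/s per hop): 0.00251, 0.00107729, 0.000782609, 0.0012, 0.0047 ms; sum = 0.0102699 ms.
Processing at 4 router(s): 4 × 0.13 ms = 0.52 ms.
End-to-end = 0.5750 ms.

0.5750 ms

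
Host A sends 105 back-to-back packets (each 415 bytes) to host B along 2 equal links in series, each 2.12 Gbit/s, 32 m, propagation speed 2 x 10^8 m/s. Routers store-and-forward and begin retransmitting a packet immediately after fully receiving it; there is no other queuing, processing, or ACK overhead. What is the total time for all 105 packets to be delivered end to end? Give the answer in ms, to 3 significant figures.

0.166 ms

Per-hop transmission t_tx = L/R = 3320/2120000000 = 0.00156604 ms.
Per-hop propagation t_prop = 32/200000000 = 0.00016 ms.
Pipeline fill: first packet needs 2·t_tx to clear all hops; remaining 104 packets each add one t_tx.
Total = (2+105-1)·t_tx + 2·t_prop = 106·0.00156604 + 2·0.00016 = 0.166 ms.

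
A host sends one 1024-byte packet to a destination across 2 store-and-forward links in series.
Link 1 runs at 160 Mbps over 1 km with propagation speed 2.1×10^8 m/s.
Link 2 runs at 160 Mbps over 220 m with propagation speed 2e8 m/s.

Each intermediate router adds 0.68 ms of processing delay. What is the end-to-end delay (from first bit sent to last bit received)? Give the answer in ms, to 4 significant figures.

0.7883 ms

L = 1024 × 8 = 8192 bits.
Transmission delay per hop = L/R = 8192/160000000 = 0.0512 ms; 2 hops → 0.1024 ms.
Propagation delays (d/s per hop): 0.0047619, 0.0011 ms; sum = 0.0058619 ms.
Processing at 1 router(s): 1 × 0.68 ms = 0.68 ms.
End-to-end = 0.7883 ms.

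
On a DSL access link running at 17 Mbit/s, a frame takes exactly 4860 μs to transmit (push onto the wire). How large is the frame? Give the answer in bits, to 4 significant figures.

L = R × t_tx = 17000000 b/s × 0.00486 s = 82620 bits.

82620 bits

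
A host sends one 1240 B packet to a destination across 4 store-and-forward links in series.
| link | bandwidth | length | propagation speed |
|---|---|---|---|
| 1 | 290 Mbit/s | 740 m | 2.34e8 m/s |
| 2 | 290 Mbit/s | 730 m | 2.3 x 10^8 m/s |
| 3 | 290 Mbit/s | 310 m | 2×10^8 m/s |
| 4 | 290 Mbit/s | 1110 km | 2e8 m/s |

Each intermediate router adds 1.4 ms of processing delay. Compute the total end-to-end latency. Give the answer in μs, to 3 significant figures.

L = 1240 × 8 = 9920 bits.
Transmission delay per hop = L/R = 9920/290000000 = 34.2069 μs; 4 hops → 136.828 μs.
Propagation delays (d/s per hop): 3.16239, 3.17391, 1.55, 5550 μs; sum = 5557.89 μs.
Processing at 3 router(s): 3 × 1.4 ms = 4200 μs.
End-to-end = 9890 μs.

9890 μs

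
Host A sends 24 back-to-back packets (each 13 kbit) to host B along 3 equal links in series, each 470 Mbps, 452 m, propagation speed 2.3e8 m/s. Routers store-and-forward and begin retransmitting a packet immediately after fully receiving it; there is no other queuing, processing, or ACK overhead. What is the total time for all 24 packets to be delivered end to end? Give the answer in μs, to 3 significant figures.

Per-hop transmission t_tx = L/R = 13000/470000000 = 27.6596 μs.
Per-hop propagation t_prop = 452/2.3e+08 = 1.96522 μs.
Pipeline fill: first packet needs 3·t_tx to clear all hops; remaining 23 packets each add one t_tx.
Total = (3+24-1)·t_tx + 3·t_prop = 26·27.6596 + 3·1.96522 = 725 μs.

725 μs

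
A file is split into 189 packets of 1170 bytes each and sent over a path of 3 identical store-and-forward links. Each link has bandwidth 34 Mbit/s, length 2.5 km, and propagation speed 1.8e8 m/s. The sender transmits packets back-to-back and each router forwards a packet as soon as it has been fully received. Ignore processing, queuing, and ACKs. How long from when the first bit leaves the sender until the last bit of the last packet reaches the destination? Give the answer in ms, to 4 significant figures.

Per-hop transmission t_tx = L/R = 9360/34000000 = 0.275294 ms.
Per-hop propagation t_prop = 2500/180000000 = 0.0138889 ms.
Pipeline fill: first packet needs 3·t_tx to clear all hops; remaining 188 packets each add one t_tx.
Total = (3+189-1)·t_tx + 3·t_prop = 191·0.275294 + 3·0.0138889 = 52.62 ms.

52.62 ms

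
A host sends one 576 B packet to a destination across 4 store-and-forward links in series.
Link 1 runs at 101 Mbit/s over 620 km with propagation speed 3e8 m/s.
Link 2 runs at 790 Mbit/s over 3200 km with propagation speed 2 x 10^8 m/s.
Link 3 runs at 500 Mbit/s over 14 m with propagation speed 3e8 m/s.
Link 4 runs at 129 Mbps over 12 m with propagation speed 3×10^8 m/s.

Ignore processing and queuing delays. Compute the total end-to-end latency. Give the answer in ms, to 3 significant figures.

L = 576 × 8 = 4608 bits.
Transmission delays (L/R per hop): 0.0456238, 0.00583291, 0.009216, 0.0357209 ms; sum = 0.0963936 ms.
Propagation delays (d/s per hop): 2.06667, 16, 4.66667e-05, 4e-05 ms; sum = 18.0668 ms.
End-to-end = 18.2 ms.

18.2 ms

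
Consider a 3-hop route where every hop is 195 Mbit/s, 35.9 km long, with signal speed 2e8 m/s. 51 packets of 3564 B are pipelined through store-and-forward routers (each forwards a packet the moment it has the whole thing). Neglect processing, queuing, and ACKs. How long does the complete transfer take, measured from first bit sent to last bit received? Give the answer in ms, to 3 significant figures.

Per-hop transmission t_tx = L/R = 28512/195000000 = 0.146215 ms.
Per-hop propagation t_prop = 35900/200000000 = 0.1795 ms.
Pipeline fill: first packet needs 3·t_tx to clear all hops; remaining 50 packets each add one t_tx.
Total = (3+51-1)·t_tx + 3·t_prop = 53·0.146215 + 3·0.1795 = 8.29 ms.

8.29 ms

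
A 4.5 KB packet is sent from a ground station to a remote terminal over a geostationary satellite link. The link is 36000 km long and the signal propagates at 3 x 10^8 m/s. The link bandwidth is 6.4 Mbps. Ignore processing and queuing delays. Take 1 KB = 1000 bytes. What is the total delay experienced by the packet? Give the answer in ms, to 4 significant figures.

L = 36000 bits.
Transmission delay = L/R = 36000 / 6400000 = 5.625 ms.
Propagation delay = d/s = 36000000 m / 300000000 m/s = 120 ms.
Total = 125.6 ms.

125.6 ms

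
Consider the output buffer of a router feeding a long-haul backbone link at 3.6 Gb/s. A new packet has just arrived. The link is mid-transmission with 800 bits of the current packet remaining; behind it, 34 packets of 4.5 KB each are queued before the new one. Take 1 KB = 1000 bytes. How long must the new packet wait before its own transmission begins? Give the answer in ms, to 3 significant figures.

0.340 ms

Each queued packet: L/R = 36000/3600000000 = 0.01 ms.
34 queued → 0.34 ms.
Plus remaining 800 bits of current packet: 0.000222222 ms.
Queuing delay = 0.340 ms.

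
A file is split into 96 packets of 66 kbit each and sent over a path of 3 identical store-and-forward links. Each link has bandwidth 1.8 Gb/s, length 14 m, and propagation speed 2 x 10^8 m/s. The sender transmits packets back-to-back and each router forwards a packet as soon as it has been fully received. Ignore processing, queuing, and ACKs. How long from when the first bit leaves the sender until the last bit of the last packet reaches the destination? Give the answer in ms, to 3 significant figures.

Per-hop transmission t_tx = L/R = 66000/1800000000 = 0.0366667 ms.
Per-hop propagation t_prop = 14/200000000 = 7e-05 ms.
Pipeline fill: first packet needs 3·t_tx to clear all hops; remaining 95 packets each add one t_tx.
Total = (3+96-1)·t_tx + 3·t_prop = 98·0.0366667 + 3·7e-05 = 3.59 ms.

3.59 ms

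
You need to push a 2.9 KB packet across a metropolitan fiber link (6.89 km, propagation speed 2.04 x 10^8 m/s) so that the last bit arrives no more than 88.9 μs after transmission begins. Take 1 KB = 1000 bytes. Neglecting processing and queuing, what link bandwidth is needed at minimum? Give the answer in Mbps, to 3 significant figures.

421 Mbps

L = 23200 bits.
Propagation delay = 6890 / 204000000 = 33.7745 μs.
Transmission budget = 88.9 − 33.7745 = 55.1255 μs.
R ≥ L / t_tx = 23200 bits / 5.51255e-05 s = 421 Mbps.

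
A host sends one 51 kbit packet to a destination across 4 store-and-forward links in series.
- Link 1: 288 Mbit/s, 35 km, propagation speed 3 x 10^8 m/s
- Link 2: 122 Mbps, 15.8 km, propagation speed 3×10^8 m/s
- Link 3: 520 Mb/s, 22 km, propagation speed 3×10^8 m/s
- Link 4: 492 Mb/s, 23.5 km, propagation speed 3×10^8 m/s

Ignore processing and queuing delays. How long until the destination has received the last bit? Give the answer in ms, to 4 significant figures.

L = 51000 bits.
Transmission delays (L/R per hop): 0.177083, 0.418033, 0.0980769, 0.103659 ms; sum = 0.796852 ms.
Propagation delays (d/s per hop): 0.116667, 0.0526667, 0.0733333, 0.0783333 ms; sum = 0.321 ms.
End-to-end = 1.118 ms.

1.118 ms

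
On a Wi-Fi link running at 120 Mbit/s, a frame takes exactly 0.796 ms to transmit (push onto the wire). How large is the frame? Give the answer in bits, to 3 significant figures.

L = R × t_tx = 120000000 b/s × 0.000796 s = 95520 bits.

95500 bits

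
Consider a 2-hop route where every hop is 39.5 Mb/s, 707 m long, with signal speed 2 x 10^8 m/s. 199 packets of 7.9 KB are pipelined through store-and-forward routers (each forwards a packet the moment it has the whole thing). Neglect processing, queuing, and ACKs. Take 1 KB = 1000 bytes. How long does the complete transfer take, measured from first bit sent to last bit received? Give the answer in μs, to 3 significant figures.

Per-hop transmission t_tx = L/R = 63200/39500000 = 1600 μs.
Per-hop propagation t_prop = 707/200000000 = 3.535 μs.
Pipeline fill: first packet needs 2·t_tx to clear all hops; remaining 198 packets each add one t_tx.
Total = (2+199-1)·t_tx + 2·t_prop = 200·1600 + 2·3.535 = 320000 μs.

320000 μs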